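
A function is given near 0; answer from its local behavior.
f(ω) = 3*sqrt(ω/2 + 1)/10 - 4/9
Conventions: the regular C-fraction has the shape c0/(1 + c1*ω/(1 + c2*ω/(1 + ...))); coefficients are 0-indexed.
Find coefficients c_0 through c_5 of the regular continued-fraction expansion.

Taylor coefficients (expand at 0): a_0 = -13/90, a_1 = 3/40, a_2 = -3/320, a_3 = 3/1280, a_4 = -3/4096, a_5 = 21/81920.
c0 = a_0 = -13/90. Peel one level at a time: if S = 1 + c*ω/S' with S'(0) = 1, then c is the ω-coefficient of S and S' = c*ω/(S - 1).
S_1 = c0/f = 1 + (27/52)*ω + (1107/5408)*ω^2 + ...; c1 = 27/52.
S_2 = c1*ω/(S_1 - 1) = 1 + (-41/104)*ω + (-1/64)*ω^2 + ...; c2 = -41/104.
S_3 = c2*ω/(S_2 - 1) = 1 + (-13/328)*ω + (1235/107584)*ω^2 + ...; c3 = -13/328.
S_4 = c3*ω/(S_3 - 1) = 1 + (95/328)*ω + (-1/64)*ω^2 + ...; c4 = 95/328.
S_5 = c4*ω/(S_4 - 1) = 1 + (41/760)*ω + ...; c5 = 41/760.

The regular C-fraction coefficients are [-13/90, 27/52, -41/104, -13/328, 95/328, 41/760].


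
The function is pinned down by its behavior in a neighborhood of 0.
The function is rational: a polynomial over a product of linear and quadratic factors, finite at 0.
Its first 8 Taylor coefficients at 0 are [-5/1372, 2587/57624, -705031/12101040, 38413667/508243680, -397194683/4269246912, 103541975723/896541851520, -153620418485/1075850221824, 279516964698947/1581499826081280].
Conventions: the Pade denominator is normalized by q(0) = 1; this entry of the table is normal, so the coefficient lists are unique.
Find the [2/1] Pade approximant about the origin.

The Pade approximant has numerator coefficients [-5/1372, 271974477/6771117724, -5220231/236989120340]; denominator coefficients [1, 38413667/29611302].

Taylor coefficients needed (read off): a_0 = -5/1372, a_1 = 2587/57624, a_2 = -705031/12101040, a_3 = 38413667/508243680.
Write the denominator as Q(ρ) = 1 + q1*ρ. Requiring Q*f - P = O(ρ^4) with deg P <= 2 kills the coefficients of ρ^3..ρ^3 in Q*f:
  ρ^3: a_3 + q1*a_2 = 0, i.e. 38413667/508243680 + (-705031/12101040)*q1 = 0.
Solving this linear system: q1 = 38413667/29611302.
The numerator is Q*f truncated at degree 2: P0 = a_0 = -5/1372; P1 = a_1 + q1*a_0 = 271974477/6771117724; P2 = a_2 + q1*a_1 = -5220231/236989120340.


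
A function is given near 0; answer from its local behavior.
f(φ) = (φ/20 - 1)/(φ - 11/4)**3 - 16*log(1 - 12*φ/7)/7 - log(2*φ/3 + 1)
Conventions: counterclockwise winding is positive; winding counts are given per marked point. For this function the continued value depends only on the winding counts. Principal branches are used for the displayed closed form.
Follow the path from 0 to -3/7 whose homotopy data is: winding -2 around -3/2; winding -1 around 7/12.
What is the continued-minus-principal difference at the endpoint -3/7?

Continued minus principal equals (60/7)*pi*i.

The rational part is single-valued and drops out of the difference; each branch term changes only by its own monodromy.
(-16/7)*log(1 - φ/(7/12)): each positive loop around 7/12 adds 2*pi*i to the log, so winding -1 contributes (-16/7)*(-1)*2*pi*i = (32/7)*pi*i.
(-1)*log(1 - φ/(-3/2)): each positive loop around -3/2 adds 2*pi*i to the log, so winding -2 contributes (-1)*(-2)*2*pi*i = (4)*pi*i.
Summing the contributions at φ = -3/7 gives (60/7)*pi*i.


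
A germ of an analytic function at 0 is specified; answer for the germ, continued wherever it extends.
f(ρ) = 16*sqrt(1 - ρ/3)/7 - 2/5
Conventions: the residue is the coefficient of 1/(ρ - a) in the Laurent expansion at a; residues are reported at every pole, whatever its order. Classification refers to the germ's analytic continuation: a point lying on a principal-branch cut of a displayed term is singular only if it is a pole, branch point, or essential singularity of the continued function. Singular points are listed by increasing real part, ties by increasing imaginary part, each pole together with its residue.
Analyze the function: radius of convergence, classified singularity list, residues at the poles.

Branch term (16/7)*sqrt(1 - ρ/(3)): its argument vanishes at ρ = 3, a square-root branch point, modulus 3.
The radius of convergence is the smallest modulus among the singular points: 3.

Radius of convergence at 0: 3.
At 3: an algebraic (square-root) branch point.


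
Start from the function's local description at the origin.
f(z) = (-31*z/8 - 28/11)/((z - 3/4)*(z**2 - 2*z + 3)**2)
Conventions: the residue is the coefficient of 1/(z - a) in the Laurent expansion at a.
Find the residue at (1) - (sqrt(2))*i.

The factor z**2 - 2*z + 3 splits as (z - a)(z - a') with a = (1) - (sqrt(2))*i, a' = (1) + (sqrt(2))*i. At the order-2 pole a set g(z) = (z - a)^2*f(z) = [(-31*z/8 - 28/11)/(z - 3/4)] / (z - a')^2.
Order-2 pole: residue = g'(a); g'((1) - (sqrt(2))*i) = (7676/11979) - ((139373/383328)*sqrt(2))*i, so the residue is (7676/11979) - ((139373/383328)*sqrt(2))*i.

The residue is (7676/11979) - ((139373/383328)*sqrt(2))*i.


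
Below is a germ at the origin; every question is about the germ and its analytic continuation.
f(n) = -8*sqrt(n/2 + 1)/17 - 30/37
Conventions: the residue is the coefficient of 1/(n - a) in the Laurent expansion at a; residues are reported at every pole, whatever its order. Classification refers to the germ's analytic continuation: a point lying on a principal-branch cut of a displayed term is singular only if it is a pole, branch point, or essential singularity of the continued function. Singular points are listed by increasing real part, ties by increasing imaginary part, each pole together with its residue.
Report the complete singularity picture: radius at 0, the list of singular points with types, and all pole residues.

Radius of convergence at 0: 2.
At -2: an algebraic (square-root) branch point.

Branch term (-8/17)*sqrt(1 - n/(-2)): its argument vanishes at n = -2, a square-root branch point, modulus 2.
The radius of convergence is the smallest modulus among the singular points: 2.


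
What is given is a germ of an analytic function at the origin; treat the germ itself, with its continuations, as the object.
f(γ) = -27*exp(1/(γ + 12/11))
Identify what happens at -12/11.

The point is an essential singularity.

The exponent 1/(γ - (-12/11)) has a pole at -12/11, so exp(1/(γ - (-12/11))) takes every nonzero value near it: an essential singularity (not a pole of any order).


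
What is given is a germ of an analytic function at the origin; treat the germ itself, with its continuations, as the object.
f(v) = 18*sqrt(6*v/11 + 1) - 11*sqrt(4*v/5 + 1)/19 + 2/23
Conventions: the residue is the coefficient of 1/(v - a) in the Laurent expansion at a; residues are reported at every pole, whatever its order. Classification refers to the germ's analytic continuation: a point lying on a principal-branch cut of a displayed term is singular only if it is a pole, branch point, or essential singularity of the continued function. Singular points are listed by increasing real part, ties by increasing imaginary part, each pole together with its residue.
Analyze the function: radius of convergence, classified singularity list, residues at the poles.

Radius of convergence at 0: 5/4.
At -11/6: an algebraic (square-root) branch point.
At -5/4: an algebraic (square-root) branch point.

Branch term (-11/19)*sqrt(1 - v/(-5/4)): its argument vanishes at v = -5/4, a square-root branch point, modulus 5/4.
Branch term (18)*sqrt(1 - v/(-11/6)): its argument vanishes at v = -11/6, a square-root branch point, modulus 11/6.
The radius of convergence is the smallest modulus among the singular points: 5/4.
List the singular points by increasing real part (a conjugate pair: the negative imaginary part first).


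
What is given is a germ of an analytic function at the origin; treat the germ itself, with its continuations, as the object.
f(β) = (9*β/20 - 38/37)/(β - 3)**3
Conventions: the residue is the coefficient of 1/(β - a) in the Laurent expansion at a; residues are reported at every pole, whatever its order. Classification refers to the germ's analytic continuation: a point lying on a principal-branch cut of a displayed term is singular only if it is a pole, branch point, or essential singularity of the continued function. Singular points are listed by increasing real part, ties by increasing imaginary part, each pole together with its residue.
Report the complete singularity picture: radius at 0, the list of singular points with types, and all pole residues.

Radius of convergence at 0: 3.
At 3: a pole of order 3; residue 0.

Denominator factor (β - 3)^3: pole of order 3 at 3, modulus 3.
The radius of convergence is the smallest modulus among the singular points: 3.
At the order-3 pole 3 set g(β) = (β - (3))^3*f(β) = 9*β/20 - 38/37.
Order-3 pole: residue = g''(a)/2; g''(3) = 0, so the residue is 0.


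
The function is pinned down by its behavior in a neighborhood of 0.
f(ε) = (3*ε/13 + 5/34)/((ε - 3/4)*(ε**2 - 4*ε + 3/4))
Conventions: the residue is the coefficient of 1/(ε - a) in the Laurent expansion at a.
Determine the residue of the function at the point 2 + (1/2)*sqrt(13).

The residue is 566/5967 - (38/77571)*sqrt(13).

The factor ε**2 - 4*ε + 3/4 splits as (ε - a)(ε - a') with a = 2 + (1/2)*sqrt(13), a' = 2 - (1/2)*sqrt(13). At the order-1 pole a set g(ε) = (ε - a)*f(ε) = [(3*ε/13 + 5/34)/(ε - 3/4)] / (ε - a').
Simple pole: residue = g(a) at a = 2 + (1/2)*sqrt(13), which is 566/5967 - (38/77571)*sqrt(13).


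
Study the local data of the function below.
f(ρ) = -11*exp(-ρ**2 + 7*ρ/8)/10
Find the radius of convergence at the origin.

The factor exp(-ρ**2 + 7*ρ/8) is entire and contributes no finite singular point.
The polynomial part has no poles.
No finite singular points: the Taylor series at 0 converges everywhere.

The radius of convergence is infinite.


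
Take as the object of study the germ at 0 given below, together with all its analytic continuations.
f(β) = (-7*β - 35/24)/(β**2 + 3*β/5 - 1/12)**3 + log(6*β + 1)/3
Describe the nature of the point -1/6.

The term (1/3)*log(1 - β/(-1/6)) has argument 1 - -1/6/(-1/6) = 0 at -1/6: a logarithmic (infinitely-sheeted) branch point; the remaining terms are analytic or single-valued there.

The point is a logarithmic branch point.


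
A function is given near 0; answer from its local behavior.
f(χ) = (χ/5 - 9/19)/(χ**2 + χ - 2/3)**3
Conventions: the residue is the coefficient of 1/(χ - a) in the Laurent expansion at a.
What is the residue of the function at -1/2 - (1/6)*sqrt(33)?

The residue is (2943/126445)*sqrt(33).

The factor χ**2 + χ - 2/3 splits as (χ - a)(χ - a') with a = -1/2 - (1/6)*sqrt(33), a' = -1/2 + (1/6)*sqrt(33). At the order-3 pole a set g(χ) = (χ - a)^3*f(χ) = [χ/5 - 9/19] / (χ - a')^3.
Order-3 pole: residue = g''(a)/2; g''(-1/2 - (1/6)*sqrt(33)) = (5886/126445)*sqrt(33), so the residue is (2943/126445)*sqrt(33).


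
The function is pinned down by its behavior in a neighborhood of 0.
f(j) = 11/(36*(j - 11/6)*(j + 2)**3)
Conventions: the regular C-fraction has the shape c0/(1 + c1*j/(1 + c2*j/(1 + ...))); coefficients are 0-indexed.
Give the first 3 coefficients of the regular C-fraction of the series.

The regular C-fraction coefficients are [-1/48, 21/22, 1/14].

Taylor coefficients (expand at 0): a_0 = -1/48, a_1 = 7/352, a_2 = -79/3872.
c0 = a_0 = -1/48. Peel one level at a time: if S = 1 + c*j/S' with S'(0) = 1, then c is the j-coefficient of S and S' = c*j/(S - 1).
S_1 = c0/f = 1 + (21/22)*j + (-3/44)*j^2 + ...; c1 = 21/22.
S_2 = c1*j/(S_1 - 1) = 1 + (1/14)*j + ...; c2 = 1/14.


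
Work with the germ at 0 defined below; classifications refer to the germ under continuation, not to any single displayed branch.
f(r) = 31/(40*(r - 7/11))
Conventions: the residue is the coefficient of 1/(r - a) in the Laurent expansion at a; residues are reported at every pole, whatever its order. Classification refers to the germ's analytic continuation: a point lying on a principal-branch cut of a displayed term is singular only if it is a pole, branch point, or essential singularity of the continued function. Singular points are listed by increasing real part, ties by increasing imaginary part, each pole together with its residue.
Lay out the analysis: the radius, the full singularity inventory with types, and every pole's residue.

Denominator factor (r - 7/11): pole of order 1 at 7/11, modulus 7/11.
The radius of convergence is the smallest modulus among the singular points: 7/11.
At the order-1 pole 7/11 set g(r) = (r - (7/11))*f(r) = 31/40.
Simple pole: residue = g(a) at a = 7/11, which is 31/40.

Radius of convergence at 0: 7/11.
At 7/11: a pole of order 1; residue 31/40.


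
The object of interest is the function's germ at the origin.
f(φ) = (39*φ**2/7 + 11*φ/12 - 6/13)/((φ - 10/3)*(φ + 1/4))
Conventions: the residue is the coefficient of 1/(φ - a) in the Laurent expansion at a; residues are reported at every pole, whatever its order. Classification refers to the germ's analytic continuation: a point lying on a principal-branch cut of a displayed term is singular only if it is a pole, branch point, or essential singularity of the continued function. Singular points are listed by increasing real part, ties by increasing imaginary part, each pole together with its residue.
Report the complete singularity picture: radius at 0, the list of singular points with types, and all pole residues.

Radius of convergence at 0: 1/4.
At -1/4: a pole of order 1; residue 374/3913.
At 10/3: a pole of order 1; residue 211298/11739.

Denominator factor (φ + 1/4): pole of order 1 at -1/4, modulus 1/4.
Denominator factor (φ - 10/3): pole of order 1 at 10/3, modulus 10/3.
The radius of convergence is the smallest modulus among the singular points: 1/4.
At the order-1 pole -1/4 set g(φ) = (φ - (-1/4))*f(φ) = (39*φ**2/7 + 11*φ/12 - 6/13)/(φ - 10/3).
Simple pole: residue = g(a) at a = -1/4, which is 374/3913.
At the order-1 pole 10/3 set g(φ) = (φ - (10/3))*f(φ) = (39*φ**2/7 + 11*φ/12 - 6/13)/(φ + 1/4).
Simple pole: residue = g(a) at a = 10/3, which is 211298/11739.
List the singular points by increasing real part (a conjugate pair: the negative imaginary part first).


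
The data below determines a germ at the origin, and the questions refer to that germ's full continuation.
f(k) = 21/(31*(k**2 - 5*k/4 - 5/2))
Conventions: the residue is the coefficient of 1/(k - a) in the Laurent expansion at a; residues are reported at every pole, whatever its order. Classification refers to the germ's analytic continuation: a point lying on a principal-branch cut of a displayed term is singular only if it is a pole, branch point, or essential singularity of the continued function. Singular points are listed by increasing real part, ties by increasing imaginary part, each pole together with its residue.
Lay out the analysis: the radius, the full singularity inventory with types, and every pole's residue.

Denominator factor (k**2 - 5*k/4 - 5/2): discriminant 185/16, real irrational roots 5/8 + (1/8)*sqrt(185) and 5/8 - (1/8)*sqrt(185); poles of order 1, moduli 5/8 + (1/8)*sqrt(185) and -5/8 + (1/8)*sqrt(185).
The radius of convergence is the smallest modulus among the singular points: -5/8 + (1/8)*sqrt(185).
The factor k**2 - 5*k/4 - 5/2 splits as (k - a)(k - a') with a = 5/8 - (1/8)*sqrt(185), a' = 5/8 + (1/8)*sqrt(185). At the order-1 pole a set g(k) = (k - a)*f(k) = [21/31] / (k - a').
Simple pole: residue = g(a) at a = 5/8 - (1/8)*sqrt(185), which is -(84/5735)*sqrt(185).
The factor k**2 - 5*k/4 - 5/2 splits as (k - a)(k - a') with a = 5/8 + (1/8)*sqrt(185), a' = 5/8 - (1/8)*sqrt(185). At the order-1 pole a set g(k) = (k - a)*f(k) = [21/31] / (k - a').
Simple pole: residue = g(a) at a = 5/8 + (1/8)*sqrt(185), which is (84/5735)*sqrt(185).
List the singular points by increasing real part (a conjugate pair: the negative imaginary part first).

Radius of convergence at 0: -5/8 + (1/8)*sqrt(185).
At 5/8 - (1/8)*sqrt(185): a pole of order 1; residue -(84/5735)*sqrt(185).
At 5/8 + (1/8)*sqrt(185): a pole of order 1; residue (84/5735)*sqrt(185).


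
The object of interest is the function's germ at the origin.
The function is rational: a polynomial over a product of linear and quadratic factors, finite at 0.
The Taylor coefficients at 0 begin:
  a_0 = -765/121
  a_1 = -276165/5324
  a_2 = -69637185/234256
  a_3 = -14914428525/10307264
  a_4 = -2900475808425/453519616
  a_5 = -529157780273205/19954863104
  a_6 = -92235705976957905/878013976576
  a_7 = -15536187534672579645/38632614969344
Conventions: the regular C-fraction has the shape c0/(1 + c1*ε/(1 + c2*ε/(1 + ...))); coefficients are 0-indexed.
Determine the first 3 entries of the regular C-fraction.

The regular C-fraction coefficients are [-765/121, -361/44, 47/19].

Taylor coefficients (read off): a_0 = -765/121, a_1 = -276165/5324, a_2 = -69637185/234256.
c0 = a_0 = -765/121. Peel one level at a time: if S = 1 + c*ε/S' with S'(0) = 1, then c is the ε-coefficient of S and S' = c*ε/(S - 1).
S_1 = c0/f = 1 + (-361/44)*ε + (893/44)*ε^2 + ...; c1 = -361/44.
S_2 = c1*ε/(S_1 - 1) = 1 + (47/19)*ε + ...; c2 = 47/19.


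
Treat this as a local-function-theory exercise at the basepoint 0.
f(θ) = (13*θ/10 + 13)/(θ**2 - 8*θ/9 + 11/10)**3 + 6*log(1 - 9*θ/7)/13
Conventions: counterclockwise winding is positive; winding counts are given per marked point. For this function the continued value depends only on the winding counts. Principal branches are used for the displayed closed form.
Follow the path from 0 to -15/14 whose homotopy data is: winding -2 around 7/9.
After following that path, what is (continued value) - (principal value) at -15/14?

Continued minus principal equals -(24/13)*pi*i.

The rational part is single-valued and drops out of the difference; each branch term changes only by its own monodromy.
(6/13)*log(1 - θ/(7/9)): each positive loop around 7/9 adds 2*pi*i to the log, so winding -2 contributes (6/13)*(-2)*2*pi*i = -(24/13)*pi*i.
Summing the contributions at θ = -15/14 gives -(24/13)*pi*i.


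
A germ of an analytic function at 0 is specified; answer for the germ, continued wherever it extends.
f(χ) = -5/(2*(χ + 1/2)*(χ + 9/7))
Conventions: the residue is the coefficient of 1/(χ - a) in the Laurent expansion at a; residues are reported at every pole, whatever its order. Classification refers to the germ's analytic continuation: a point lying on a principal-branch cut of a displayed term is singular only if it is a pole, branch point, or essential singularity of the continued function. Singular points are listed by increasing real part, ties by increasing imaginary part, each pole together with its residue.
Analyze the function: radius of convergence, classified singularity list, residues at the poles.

Radius of convergence at 0: 1/2.
At -9/7: a pole of order 1; residue 35/11.
At -1/2: a pole of order 1; residue -35/11.

Denominator factor (χ + 1/2): pole of order 1 at -1/2, modulus 1/2.
Denominator factor (χ + 9/7): pole of order 1 at -9/7, modulus 9/7.
The radius of convergence is the smallest modulus among the singular points: 1/2.
At the order-1 pole -9/7 set g(χ) = (χ - (-9/7))*f(χ) = -5/(2*(χ + 1/2)).
Simple pole: residue = g(a) at a = -9/7, which is 35/11.
At the order-1 pole -1/2 set g(χ) = (χ - (-1/2))*f(χ) = -5/(2*(χ + 9/7)).
Simple pole: residue = g(a) at a = -1/2, which is -35/11.
List the singular points by increasing real part (a conjugate pair: the negative imaginary part first).


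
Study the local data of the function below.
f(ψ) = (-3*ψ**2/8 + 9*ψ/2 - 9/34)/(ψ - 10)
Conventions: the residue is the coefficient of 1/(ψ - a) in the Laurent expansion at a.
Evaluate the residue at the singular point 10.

The residue is 123/17.

At the order-1 pole 10 set g(ψ) = (ψ - (10))*f(ψ) = -3*ψ**2/8 + 9*ψ/2 - 9/34.
Simple pole: residue = g(a) at a = 10, which is 123/17.


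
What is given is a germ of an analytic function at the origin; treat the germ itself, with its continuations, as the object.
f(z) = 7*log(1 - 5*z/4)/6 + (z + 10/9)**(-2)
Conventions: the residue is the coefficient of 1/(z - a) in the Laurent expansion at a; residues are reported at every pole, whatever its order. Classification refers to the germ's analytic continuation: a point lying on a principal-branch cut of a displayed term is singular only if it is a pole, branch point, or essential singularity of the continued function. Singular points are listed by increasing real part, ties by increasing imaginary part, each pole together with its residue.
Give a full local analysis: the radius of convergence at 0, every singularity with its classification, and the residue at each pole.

Radius of convergence at 0: 4/5.
At -10/9: a pole of order 2; residue 0.
At 4/5: a logarithmic branch point.

Denominator factor (z + 10/9)^2: pole of order 2 at -10/9, modulus 10/9.
Branch term (7/6)*log(1 - z/(4/5)): its argument vanishes at z = 4/5, a logarithmic branch point, modulus 4/5.
The radius of convergence is the smallest modulus among the singular points: 4/5.
The branch term is analytic at -10/9 and contributes nothing to the residue; only the rational part matters.
At the order-2 pole -10/9 set g(z) = (z - (-10/9))^2*(rational part) = 1.
Order-2 pole: residue = g'(a); g'(-10/9) = 0, so the residue is 0.
List the singular points by increasing real part (a conjugate pair: the negative imaginary part first).


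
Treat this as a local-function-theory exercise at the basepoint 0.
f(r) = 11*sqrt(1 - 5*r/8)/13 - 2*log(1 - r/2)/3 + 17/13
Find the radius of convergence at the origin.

The radius of convergence is 8/5.

Branch term (11/13)*sqrt(1 - r/(8/5)): its argument vanishes at r = 8/5, a square-root branch point, modulus 8/5.
Branch term (-2/3)*log(1 - r/(2)): its argument vanishes at r = 2, a logarithmic branch point, modulus 2.
The radius of convergence is the smallest modulus among the singular points: 8/5.


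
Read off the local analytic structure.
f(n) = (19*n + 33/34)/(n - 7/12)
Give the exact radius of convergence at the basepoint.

Denominator factor (n - 7/12): pole of order 1 at 7/12, modulus 7/12.
The radius of convergence is the smallest modulus among the singular points: 7/12.

The radius of convergence is 7/12.


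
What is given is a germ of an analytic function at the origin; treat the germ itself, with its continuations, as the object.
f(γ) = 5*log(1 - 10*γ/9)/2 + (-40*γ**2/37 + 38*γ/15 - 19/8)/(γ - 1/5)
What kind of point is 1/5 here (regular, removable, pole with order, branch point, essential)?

The denominator factor γ - 1/5 vanishes at 1/5 and appears to the power 1; the numerator there equals -42437/22200, nonzero, and no other factor vanishes.
The branch terms are analytic at this point.
Hence a pole whose order is the multiplicity, 1.

The point is a pole of order 1.


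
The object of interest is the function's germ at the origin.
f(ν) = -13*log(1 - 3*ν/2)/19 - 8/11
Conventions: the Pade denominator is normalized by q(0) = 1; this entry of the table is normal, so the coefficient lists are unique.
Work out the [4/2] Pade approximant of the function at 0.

The Pade approximant has numerator coefficients [-8/11, 1037/418, -16197/8360, 117/760, 117/6080]; denominator coefficients [1, -2, 9/10].

Taylor coefficients needed (expand at 0): a_0 = -8/11, a_1 = 39/38, a_2 = 117/152, a_3 = 117/152, a_4 = 1053/1216, a_5 = 3159/3040, a_6 = 3159/2432.
Write the denominator as Q(ν) = 1 + q1*ν + q2*ν^2. Requiring Q*f - P = O(ν^7) with deg P <= 4 kills the coefficients of ν^5..ν^6 in Q*f:
  ν^5: a_5 + q1*a_4 + q2*a_3 = 0, i.e. 3159/3040 + (1053/1216)*q1 + (117/152)*q2 = 0.
  ν^6: a_6 + q1*a_5 + q2*a_4 = 0, i.e. 3159/2432 + (3159/3040)*q1 + (1053/1216)*q2 = 0.
Solving this linear system: q1 = -2, q2 = 9/10.
The numerator is Q*f truncated at degree 4: P0 = a_0 = -8/11; P1 = a_1 + q1*a_0 = 1037/418; P2 = a_2 + q1*a_1 + q2*a_0 = -16197/8360; P3 = a_3 + q1*a_2 + q2*a_1 = 117/760; P4 = a_4 + q1*a_3 + q2*a_2 = 117/6080.


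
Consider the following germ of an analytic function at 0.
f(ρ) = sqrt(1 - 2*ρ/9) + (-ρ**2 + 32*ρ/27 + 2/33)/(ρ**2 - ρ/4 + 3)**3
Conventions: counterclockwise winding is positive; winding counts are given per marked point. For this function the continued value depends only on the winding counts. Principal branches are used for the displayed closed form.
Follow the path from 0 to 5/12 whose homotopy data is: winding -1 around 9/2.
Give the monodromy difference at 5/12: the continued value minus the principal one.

Continued minus principal equals -(7/9)*sqrt(6).

The rational part is single-valued and drops out of the difference; each branch term changes only by its own monodromy.
(1)*sqrt(1 - ρ/(9/2)): winding -1 is odd, the square root flips sign, contributing -2*(1)*sqrt(1 - (5/12)/(9/2)) = -2*(1)*sqrt(49/54) = -(7/9)*sqrt(6).
Summing the contributions at ρ = 5/12 gives -(7/9)*sqrt(6).


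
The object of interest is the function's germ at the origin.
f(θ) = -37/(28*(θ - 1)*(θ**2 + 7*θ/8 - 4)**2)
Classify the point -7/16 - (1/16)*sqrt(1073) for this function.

The point is a pole of order 2.

The denominator factor θ**2 + 7*θ/8 - 4 vanishes at -7/16 - (1/16)*sqrt(1073) and appears to the power 2; the numerator there equals -37/28, nonzero, and no other factor vanishes.
Hence a pole whose order is the multiplicity, 2.


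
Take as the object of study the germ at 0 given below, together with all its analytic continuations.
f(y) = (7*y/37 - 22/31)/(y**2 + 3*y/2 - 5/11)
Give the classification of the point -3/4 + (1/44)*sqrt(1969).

The point is a pole of order 1.

The denominator factor y**2 + 3*y/2 - 5/11 vanishes at -3/4 + (1/44)*sqrt(1969) and appears to the power 1; the numerator there equals -3907/4588 + (7/1628)*sqrt(1969), nonzero, and no other factor vanishes.
Hence a pole whose order is the multiplicity, 1.


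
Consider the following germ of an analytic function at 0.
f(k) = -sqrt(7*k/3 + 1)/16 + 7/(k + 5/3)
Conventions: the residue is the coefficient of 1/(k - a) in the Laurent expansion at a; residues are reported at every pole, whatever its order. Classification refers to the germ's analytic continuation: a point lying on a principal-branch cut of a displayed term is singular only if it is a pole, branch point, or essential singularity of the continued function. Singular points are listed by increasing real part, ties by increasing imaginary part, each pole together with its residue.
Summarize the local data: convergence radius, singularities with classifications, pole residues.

Radius of convergence at 0: 3/7.
At -5/3: a pole of order 1; residue 7.
At -3/7: an algebraic (square-root) branch point.

Denominator factor (k + 5/3): pole of order 1 at -5/3, modulus 5/3.
Branch term (-1/16)*sqrt(1 - k/(-3/7)): its argument vanishes at k = -3/7, a square-root branch point, modulus 3/7.
The radius of convergence is the smallest modulus among the singular points: 3/7.
The branch term is analytic at -5/3 and contributes nothing to the residue; only the rational part matters.
At the order-1 pole -5/3 set g(k) = (k - (-5/3))*(rational part) = 7.
Simple pole: residue = g(a) at a = -5/3, which is 7.
List the singular points by increasing real part (a conjugate pair: the negative imaginary part first).


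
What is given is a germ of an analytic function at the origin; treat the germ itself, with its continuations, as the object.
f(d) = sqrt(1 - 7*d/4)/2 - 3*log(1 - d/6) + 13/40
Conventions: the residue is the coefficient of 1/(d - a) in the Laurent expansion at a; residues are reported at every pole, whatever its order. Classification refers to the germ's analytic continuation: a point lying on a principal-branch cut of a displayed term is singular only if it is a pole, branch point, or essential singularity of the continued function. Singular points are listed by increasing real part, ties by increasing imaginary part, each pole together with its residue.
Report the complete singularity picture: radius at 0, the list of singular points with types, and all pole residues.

Radius of convergence at 0: 4/7.
At 4/7: an algebraic (square-root) branch point.
At 6: a logarithmic branch point.

Branch term (1/2)*sqrt(1 - d/(4/7)): its argument vanishes at d = 4/7, a square-root branch point, modulus 4/7.
Branch term (-3)*log(1 - d/(6)): its argument vanishes at d = 6, a logarithmic branch point, modulus 6.
The radius of convergence is the smallest modulus among the singular points: 4/7.
List the singular points by increasing real part (a conjugate pair: the negative imaginary part first).


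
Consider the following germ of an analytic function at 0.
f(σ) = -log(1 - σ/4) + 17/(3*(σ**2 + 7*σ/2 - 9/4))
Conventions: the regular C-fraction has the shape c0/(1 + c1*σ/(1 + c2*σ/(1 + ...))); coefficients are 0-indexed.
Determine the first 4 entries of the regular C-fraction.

Taylor coefficients (expand at 0): a_0 = -68/27, a_1 = -3565/972, a_2 = -502645/69984, a_3 = -16322143/1259712.
c0 = a_0 = -68/27. Peel one level at a time: if S = 1 + c*σ/S' with S'(0) = 1, then c is the σ-coefficient of S and S' = c*σ/(S - 1).
S_1 = c0/f = 1 + (-3565/2448)*σ + (-486745/665856)*σ^2 + ...; c1 = -3565/2448.
S_2 = c1*σ/(S_1 - 1) = 1 + (-97349/193936)*σ + (49131449/162678080)*σ^2 + ...; c2 = -97349/193936.
S_3 = c2*σ/(S_2 - 1) = 1 + (835234633/1388196740)*σ + ...; c3 = 835234633/1388196740.

The regular C-fraction coefficients are [-68/27, -3565/2448, -97349/193936, 835234633/1388196740].


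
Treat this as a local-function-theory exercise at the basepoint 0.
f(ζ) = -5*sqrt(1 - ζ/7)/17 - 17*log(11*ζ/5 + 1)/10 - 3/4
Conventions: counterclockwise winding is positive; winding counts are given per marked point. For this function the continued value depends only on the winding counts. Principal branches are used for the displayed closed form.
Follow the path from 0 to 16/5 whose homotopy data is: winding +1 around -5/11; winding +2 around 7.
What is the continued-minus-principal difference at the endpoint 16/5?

The rational part is single-valued and drops out of the difference; each branch term changes only by its own monodromy.
(-5/17)*sqrt(1 - ζ/(7)): winding +2 is even, the square root returns to the same sheet, contribution 0.
(-17/10)*log(1 - ζ/(-5/11)): each positive loop around -5/11 adds 2*pi*i to the log, so winding +1 contributes (-17/10)*(1)*2*pi*i = -(17/5)*pi*i.
Summing the contributions at ζ = 16/5 gives -(17/5)*pi*i.

Continued minus principal equals -(17/5)*pi*i.


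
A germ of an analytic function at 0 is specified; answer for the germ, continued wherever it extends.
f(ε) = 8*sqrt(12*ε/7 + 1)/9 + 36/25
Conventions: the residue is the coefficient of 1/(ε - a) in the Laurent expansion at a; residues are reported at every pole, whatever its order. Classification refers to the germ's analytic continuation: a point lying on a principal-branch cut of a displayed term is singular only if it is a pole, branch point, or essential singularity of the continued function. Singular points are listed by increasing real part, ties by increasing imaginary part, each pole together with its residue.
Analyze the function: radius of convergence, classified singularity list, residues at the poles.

Radius of convergence at 0: 7/12.
At -7/12: an algebraic (square-root) branch point.

Branch term (8/9)*sqrt(1 - ε/(-7/12)): its argument vanishes at ε = -7/12, a square-root branch point, modulus 7/12.
The radius of convergence is the smallest modulus among the singular points: 7/12.


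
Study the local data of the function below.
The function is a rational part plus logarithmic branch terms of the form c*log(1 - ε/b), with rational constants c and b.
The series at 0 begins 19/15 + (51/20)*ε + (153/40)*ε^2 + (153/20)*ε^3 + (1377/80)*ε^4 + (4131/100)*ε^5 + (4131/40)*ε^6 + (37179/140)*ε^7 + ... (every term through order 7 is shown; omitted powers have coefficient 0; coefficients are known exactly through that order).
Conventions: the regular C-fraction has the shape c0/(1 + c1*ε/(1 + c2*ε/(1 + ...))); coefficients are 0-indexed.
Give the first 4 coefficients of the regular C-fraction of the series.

Taylor coefficients (read off): a_0 = 19/15, a_1 = 51/20, a_2 = 153/40, a_3 = 153/20.
c0 = a_0 = 19/15. Peel one level at a time: if S = 1 + c*ε/S' with S'(0) = 1, then c is the ε-coefficient of S and S' = c*ε/(S - 1).
S_1 = c0/f = 1 + (-153/76)*ε + (5967/5776)*ε^2 + ...; c1 = -153/76.
S_2 = c1*ε/(S_1 - 1) = 1 + (39/76)*ε + (-3/4)*ε^2 + ...; c2 = 39/76.
S_3 = c2*ε/(S_2 - 1) = 1 + (19/13)*ε + ...; c3 = 19/13.

The regular C-fraction coefficients are [19/15, -153/76, 39/76, 19/13].


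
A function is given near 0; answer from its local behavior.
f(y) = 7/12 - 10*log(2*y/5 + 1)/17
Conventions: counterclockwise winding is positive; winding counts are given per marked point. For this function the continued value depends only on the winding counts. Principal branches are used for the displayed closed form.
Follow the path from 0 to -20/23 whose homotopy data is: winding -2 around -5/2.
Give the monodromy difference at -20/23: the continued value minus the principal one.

Continued minus principal equals (40/17)*pi*i.

The rational part is single-valued and drops out of the difference; each branch term changes only by its own monodromy.
(-10/17)*log(1 - y/(-5/2)): each positive loop around -5/2 adds 2*pi*i to the log, so winding -2 contributes (-10/17)*(-2)*2*pi*i = (40/17)*pi*i.
Summing the contributions at y = -20/23 gives (40/17)*pi*i.


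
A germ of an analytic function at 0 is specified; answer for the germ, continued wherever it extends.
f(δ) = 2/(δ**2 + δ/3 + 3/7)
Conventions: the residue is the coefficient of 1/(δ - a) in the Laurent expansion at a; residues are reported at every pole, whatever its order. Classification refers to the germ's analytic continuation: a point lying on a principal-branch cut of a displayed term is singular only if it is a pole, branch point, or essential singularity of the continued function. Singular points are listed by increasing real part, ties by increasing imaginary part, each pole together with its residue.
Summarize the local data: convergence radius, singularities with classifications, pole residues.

Radius of convergence at 0: (1/7)*sqrt(21).
At (-1/6) - ((1/42)*sqrt(707))*i: a pole of order 1; residue ((6/101)*sqrt(707))*i.
At (-1/6) + ((1/42)*sqrt(707))*i: a pole of order 1; residue -((6/101)*sqrt(707))*i.

Denominator factor (δ**2 + δ/3 + 3/7): discriminant -101/63, complex-conjugate roots (-1/6) + ((1/42)*sqrt(707))*i and (-1/6) - ((1/42)*sqrt(707))*i; poles of order 1, moduli (1/7)*sqrt(21) and (1/7)*sqrt(21).
The radius of convergence is the smallest modulus among the singular points: (1/7)*sqrt(21).
The factor δ**2 + δ/3 + 3/7 splits as (δ - a)(δ - a') with a = (-1/6) - ((1/42)*sqrt(707))*i, a' = (-1/6) + ((1/42)*sqrt(707))*i. At the order-1 pole a set g(δ) = (δ - a)*f(δ) = [2] / (δ - a').
Simple pole: residue = g(a) at a = (-1/6) - ((1/42)*sqrt(707))*i, which is ((6/101)*sqrt(707))*i.
The factor δ**2 + δ/3 + 3/7 splits as (δ - a)(δ - a') with a = (-1/6) + ((1/42)*sqrt(707))*i, a' = (-1/6) - ((1/42)*sqrt(707))*i. At the order-1 pole a set g(δ) = (δ - a)*f(δ) = [2] / (δ - a').
Simple pole: residue = g(a) at a = (-1/6) + ((1/42)*sqrt(707))*i, which is -((6/101)*sqrt(707))*i.
List the singular points by increasing real part (a conjugate pair: the negative imaginary part first).


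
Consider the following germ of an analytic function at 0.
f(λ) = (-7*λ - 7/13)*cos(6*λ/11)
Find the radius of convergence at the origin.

The radius of convergence is infinite.

The factor cos(6*λ/11) is entire and contributes no finite singular point.
The polynomial part has no poles.
No finite singular points: the Taylor series at 0 converges everywhere.


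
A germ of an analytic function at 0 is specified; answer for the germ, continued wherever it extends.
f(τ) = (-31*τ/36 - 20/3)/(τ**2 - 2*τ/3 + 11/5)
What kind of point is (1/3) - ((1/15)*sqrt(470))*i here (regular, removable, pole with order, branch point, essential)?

The point is a pole of order 1.

The denominator factor τ**2 - 2*τ/3 + 11/5 vanishes at (1/3) - ((1/15)*sqrt(470))*i and appears to the power 1; the numerator there equals (-751/108) + ((31/540)*sqrt(470))*i, nonzero, and no other factor vanishes.
Hence a pole whose order is the multiplicity, 1.


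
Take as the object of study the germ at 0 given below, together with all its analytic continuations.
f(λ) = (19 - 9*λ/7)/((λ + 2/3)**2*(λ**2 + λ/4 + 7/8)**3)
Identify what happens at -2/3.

The point is a pole of order 2.

The denominator factor λ + 2/3 vanishes at -2/3 and appears to the power 2; the numerator there equals 139/7, nonzero, and no other factor vanishes.
Hence a pole whose order is the multiplicity, 2.


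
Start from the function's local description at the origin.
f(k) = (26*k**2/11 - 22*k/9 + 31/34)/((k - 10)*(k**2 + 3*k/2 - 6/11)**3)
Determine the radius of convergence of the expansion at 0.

The radius of convergence is -3/4 + (1/44)*sqrt(2145).

Denominator factor (k**2 + 3*k/2 - 6/11)^3: discriminant 195/44, real irrational roots -3/4 + (1/44)*sqrt(2145) and -3/4 - (1/44)*sqrt(2145); poles of order 3, moduli -3/4 + (1/44)*sqrt(2145) and 3/4 + (1/44)*sqrt(2145).
Denominator factor (k - 10): pole of order 1 at 10, modulus 10.
The radius of convergence is the smallest modulus among the singular points: -3/4 + (1/44)*sqrt(2145).


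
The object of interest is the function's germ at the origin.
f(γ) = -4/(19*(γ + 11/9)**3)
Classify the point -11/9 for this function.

The point is a pole of order 3.

The denominator factor γ + 11/9 vanishes at -11/9 and appears to the power 3; the numerator there equals -4/19, nonzero, and no other factor vanishes.
Hence a pole whose order is the multiplicity, 3.


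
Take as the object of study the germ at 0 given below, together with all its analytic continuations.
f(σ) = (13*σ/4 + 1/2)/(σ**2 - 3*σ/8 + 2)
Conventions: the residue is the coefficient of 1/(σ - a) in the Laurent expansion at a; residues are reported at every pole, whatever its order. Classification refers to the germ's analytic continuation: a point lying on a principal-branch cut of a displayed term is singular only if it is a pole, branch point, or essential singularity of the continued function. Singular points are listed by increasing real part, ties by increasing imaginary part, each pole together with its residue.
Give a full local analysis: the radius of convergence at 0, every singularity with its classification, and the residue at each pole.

Radius of convergence at 0: sqrt(2).
At (3/16) - ((1/16)*sqrt(503))*i: a pole of order 1; residue (13/8) + ((71/4024)*sqrt(503))*i.
At (3/16) + ((1/16)*sqrt(503))*i: a pole of order 1; residue (13/8) - ((71/4024)*sqrt(503))*i.

Denominator factor (σ**2 - 3*σ/8 + 2): discriminant -503/64, complex-conjugate roots (3/16) + ((1/16)*sqrt(503))*i and (3/16) - ((1/16)*sqrt(503))*i; poles of order 1, moduli sqrt(2) and sqrt(2).
The radius of convergence is the smallest modulus among the singular points: sqrt(2).
The factor σ**2 - 3*σ/8 + 2 splits as (σ - a)(σ - a') with a = (3/16) - ((1/16)*sqrt(503))*i, a' = (3/16) + ((1/16)*sqrt(503))*i. At the order-1 pole a set g(σ) = (σ - a)*f(σ) = [13*σ/4 + 1/2] / (σ - a').
Simple pole: residue = g(a) at a = (3/16) - ((1/16)*sqrt(503))*i, which is (13/8) + ((71/4024)*sqrt(503))*i.
The factor σ**2 - 3*σ/8 + 2 splits as (σ - a)(σ - a') with a = (3/16) + ((1/16)*sqrt(503))*i, a' = (3/16) - ((1/16)*sqrt(503))*i. At the order-1 pole a set g(σ) = (σ - a)*f(σ) = [13*σ/4 + 1/2] / (σ - a').
Simple pole: residue = g(a) at a = (3/16) + ((1/16)*sqrt(503))*i, which is (13/8) - ((71/4024)*sqrt(503))*i.
List the singular points by increasing real part (a conjugate pair: the negative imaginary part first).


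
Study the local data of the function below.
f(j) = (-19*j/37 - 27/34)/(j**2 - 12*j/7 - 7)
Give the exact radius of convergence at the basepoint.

Denominator factor (j**2 - 12*j/7 - 7): discriminant 1516/49, real irrational roots 6/7 + (1/7)*sqrt(379) and 6/7 - (1/7)*sqrt(379); poles of order 1, moduli 6/7 + (1/7)*sqrt(379) and -6/7 + (1/7)*sqrt(379).
The radius of convergence is the smallest modulus among the singular points: -6/7 + (1/7)*sqrt(379).

The radius of convergence is -6/7 + (1/7)*sqrt(379).
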